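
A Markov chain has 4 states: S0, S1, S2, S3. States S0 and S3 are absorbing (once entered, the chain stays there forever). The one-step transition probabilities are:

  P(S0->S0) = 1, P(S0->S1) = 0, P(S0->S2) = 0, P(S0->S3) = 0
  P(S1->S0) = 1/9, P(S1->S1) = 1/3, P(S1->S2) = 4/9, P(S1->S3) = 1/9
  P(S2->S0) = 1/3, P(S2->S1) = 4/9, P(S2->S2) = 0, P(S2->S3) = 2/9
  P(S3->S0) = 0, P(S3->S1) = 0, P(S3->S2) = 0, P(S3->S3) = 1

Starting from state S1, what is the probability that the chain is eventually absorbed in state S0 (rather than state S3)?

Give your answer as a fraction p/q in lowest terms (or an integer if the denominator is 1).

Answer: 21/38

Derivation:
Let a_i = P(absorbed in S0 | start in state i).
Boundary conditions: a_S0 = 1, a_S3 = 0.
For each transient state i, a_i = sum_j P(i->j) * a_j:
  a_S1 = 1/9*a_S0 + 1/3*a_S1 + 4/9*a_S2 + 1/9*a_S3
  a_S2 = 1/3*a_S0 + 4/9*a_S1 + 0*a_S2 + 2/9*a_S3

Substituting a_S0 = 1 and a_S3 = 0, rearrange to (I - Q) a = r where r[i] = P(i -> S0):
  [2/3, -4/9] . (a_S1, a_S2) = 1/9
  [-4/9, 1] . (a_S1, a_S2) = 1/3

Solving yields:
  a_S1 = 21/38
  a_S2 = 11/19

Starting state is S1, so the absorption probability is a_S1 = 21/38.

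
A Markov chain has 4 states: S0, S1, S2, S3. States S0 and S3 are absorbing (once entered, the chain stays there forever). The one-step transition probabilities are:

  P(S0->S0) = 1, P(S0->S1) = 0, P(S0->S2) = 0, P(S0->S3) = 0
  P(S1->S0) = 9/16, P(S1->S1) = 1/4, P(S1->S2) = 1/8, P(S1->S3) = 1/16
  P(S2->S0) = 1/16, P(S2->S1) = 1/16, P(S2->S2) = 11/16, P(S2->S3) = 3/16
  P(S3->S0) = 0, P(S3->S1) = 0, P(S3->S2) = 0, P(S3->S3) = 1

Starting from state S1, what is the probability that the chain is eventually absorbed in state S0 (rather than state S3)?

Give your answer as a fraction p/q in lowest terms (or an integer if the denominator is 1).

Let a_i = P(absorbed in S0 | start in state i).
Boundary conditions: a_S0 = 1, a_S3 = 0.
For each transient state i, a_i = sum_j P(i->j) * a_j:
  a_S1 = 9/16*a_S0 + 1/4*a_S1 + 1/8*a_S2 + 1/16*a_S3
  a_S2 = 1/16*a_S0 + 1/16*a_S1 + 11/16*a_S2 + 3/16*a_S3

Substituting a_S0 = 1 and a_S3 = 0, rearrange to (I - Q) a = r where r[i] = P(i -> S0):
  [3/4, -1/8] . (a_S1, a_S2) = 9/16
  [-1/16, 5/16] . (a_S1, a_S2) = 1/16

Solving yields:
  a_S1 = 47/58
  a_S2 = 21/58

Starting state is S1, so the absorption probability is a_S1 = 47/58.

Answer: 47/58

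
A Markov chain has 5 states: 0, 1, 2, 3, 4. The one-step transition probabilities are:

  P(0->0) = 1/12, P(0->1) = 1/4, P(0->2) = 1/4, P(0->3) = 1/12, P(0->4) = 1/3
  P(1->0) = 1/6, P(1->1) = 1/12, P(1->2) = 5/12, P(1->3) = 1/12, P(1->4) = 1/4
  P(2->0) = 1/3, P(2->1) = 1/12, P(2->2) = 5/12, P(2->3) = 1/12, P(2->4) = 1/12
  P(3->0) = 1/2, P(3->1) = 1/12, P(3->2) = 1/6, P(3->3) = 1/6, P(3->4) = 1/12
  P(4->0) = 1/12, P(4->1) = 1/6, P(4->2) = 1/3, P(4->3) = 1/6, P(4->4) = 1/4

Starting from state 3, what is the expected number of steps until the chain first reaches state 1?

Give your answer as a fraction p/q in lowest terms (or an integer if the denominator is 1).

Let h_i = expected steps to first reach 1 from state i.
Boundary: h_1 = 0.
First-step equations for the other states:
  h_0 = 1 + 1/12*h_0 + 1/4*h_1 + 1/4*h_2 + 1/12*h_3 + 1/3*h_4
  h_2 = 1 + 1/3*h_0 + 1/12*h_1 + 5/12*h_2 + 1/12*h_3 + 1/12*h_4
  h_3 = 1 + 1/2*h_0 + 1/12*h_1 + 1/6*h_2 + 1/6*h_3 + 1/12*h_4
  h_4 = 1 + 1/12*h_0 + 1/6*h_1 + 1/3*h_2 + 1/6*h_3 + 1/4*h_4

Substituting h_1 = 0 and rearranging gives the linear system (I - Q) h = 1:
  [11/12, -1/4, -1/12, -1/3] . (h_0, h_2, h_3, h_4) = 1
  [-1/3, 7/12, -1/12, -1/12] . (h_0, h_2, h_3, h_4) = 1
  [-1/2, -1/6, 5/6, -1/12] . (h_0, h_2, h_3, h_4) = 1
  [-1/12, -1/3, -1/6, 3/4] . (h_0, h_2, h_3, h_4) = 1

Solving yields:
  h_0 = 745/121
  h_2 = 1743/242
  h_3 = 1697/242
  h_4 = 820/121

Starting state is 3, so the expected hitting time is h_3 = 1697/242.

Answer: 1697/242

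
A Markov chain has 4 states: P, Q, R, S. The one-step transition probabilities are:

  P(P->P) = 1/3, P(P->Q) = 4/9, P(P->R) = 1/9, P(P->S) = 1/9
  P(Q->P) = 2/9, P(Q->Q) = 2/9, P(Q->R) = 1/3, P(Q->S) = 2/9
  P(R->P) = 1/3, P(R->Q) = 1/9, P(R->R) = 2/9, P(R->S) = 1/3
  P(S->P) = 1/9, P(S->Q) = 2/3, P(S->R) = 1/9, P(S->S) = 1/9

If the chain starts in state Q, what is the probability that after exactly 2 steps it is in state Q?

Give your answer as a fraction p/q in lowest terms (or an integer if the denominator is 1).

Computing P^2 by repeated multiplication:
P^1 =
  P: [1/3, 4/9, 1/9, 1/9]
  Q: [2/9, 2/9, 1/3, 2/9]
  R: [1/3, 1/9, 2/9, 1/3]
  S: [1/9, 2/3, 1/9, 1/9]
P^2 =
  P: [7/27, 1/3, 2/9, 5/27]
  Q: [7/27, 1/3, 16/81, 17/81]
  R: [20/81, 34/81, 13/81, 14/81]
  S: [19/81, 23/81, 22/81, 17/81]

(P^2)[Q -> Q] = 1/3

Answer: 1/3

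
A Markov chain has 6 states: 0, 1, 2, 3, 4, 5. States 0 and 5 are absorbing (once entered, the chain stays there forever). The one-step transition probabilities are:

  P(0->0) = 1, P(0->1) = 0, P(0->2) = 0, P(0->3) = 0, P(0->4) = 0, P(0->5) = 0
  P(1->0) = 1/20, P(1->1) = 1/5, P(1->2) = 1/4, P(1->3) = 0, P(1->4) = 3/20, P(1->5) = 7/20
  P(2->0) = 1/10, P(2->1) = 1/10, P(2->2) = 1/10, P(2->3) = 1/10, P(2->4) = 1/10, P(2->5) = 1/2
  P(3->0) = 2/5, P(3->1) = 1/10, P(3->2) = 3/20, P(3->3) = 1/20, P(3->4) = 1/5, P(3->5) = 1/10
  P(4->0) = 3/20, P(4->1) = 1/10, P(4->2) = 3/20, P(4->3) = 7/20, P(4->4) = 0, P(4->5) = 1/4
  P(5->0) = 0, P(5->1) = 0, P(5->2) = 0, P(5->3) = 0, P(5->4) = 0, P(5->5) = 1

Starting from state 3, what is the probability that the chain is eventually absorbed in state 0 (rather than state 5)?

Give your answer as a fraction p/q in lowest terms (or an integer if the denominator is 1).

Let a_i = P(absorbed in 0 | start in state i).
Boundary conditions: a_0 = 1, a_5 = 0.
For each transient state i, a_i = sum_j P(i->j) * a_j:
  a_1 = 1/20*a_0 + 1/5*a_1 + 1/4*a_2 + 0*a_3 + 3/20*a_4 + 7/20*a_5
  a_2 = 1/10*a_0 + 1/10*a_1 + 1/10*a_2 + 1/10*a_3 + 1/10*a_4 + 1/2*a_5
  a_3 = 2/5*a_0 + 1/10*a_1 + 3/20*a_2 + 1/20*a_3 + 1/5*a_4 + 1/10*a_5
  a_4 = 3/20*a_0 + 1/10*a_1 + 3/20*a_2 + 7/20*a_3 + 0*a_4 + 1/4*a_5

Substituting a_0 = 1 and a_5 = 0, rearrange to (I - Q) a = r where r[i] = P(i -> 0):
  [4/5, -1/4, 0, -3/20] . (a_1, a_2, a_3, a_4) = 1/20
  [-1/10, 9/10, -1/10, -1/10] . (a_1, a_2, a_3, a_4) = 1/10
  [-1/10, -3/20, 19/20, -1/5] . (a_1, a_2, a_3, a_4) = 2/5
  [-1/10, -3/20, -7/20, 1] . (a_1, a_2, a_3, a_4) = 3/20

Solving yields:
  a_1 = 9533/44390
  a_2 = 10797/44390
  a_3 = 25199/44390
  a_4 = 18051/44390

Starting state is 3, so the absorption probability is a_3 = 25199/44390.

Answer: 25199/44390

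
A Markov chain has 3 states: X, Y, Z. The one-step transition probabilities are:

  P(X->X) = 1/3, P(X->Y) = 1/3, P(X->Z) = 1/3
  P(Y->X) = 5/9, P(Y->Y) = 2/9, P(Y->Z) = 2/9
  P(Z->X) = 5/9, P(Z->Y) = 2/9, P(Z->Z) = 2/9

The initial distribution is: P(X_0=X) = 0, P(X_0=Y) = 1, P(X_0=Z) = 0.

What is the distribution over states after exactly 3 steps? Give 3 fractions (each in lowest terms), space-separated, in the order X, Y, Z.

Propagating the distribution step by step (d_{t+1} = d_t * P):
d_0 = (X=0, Y=1, Z=0)
  d_1[X] = 0*1/3 + 1*5/9 + 0*5/9 = 5/9
  d_1[Y] = 0*1/3 + 1*2/9 + 0*2/9 = 2/9
  d_1[Z] = 0*1/3 + 1*2/9 + 0*2/9 = 2/9
d_1 = (X=5/9, Y=2/9, Z=2/9)
  d_2[X] = 5/9*1/3 + 2/9*5/9 + 2/9*5/9 = 35/81
  d_2[Y] = 5/9*1/3 + 2/9*2/9 + 2/9*2/9 = 23/81
  d_2[Z] = 5/9*1/3 + 2/9*2/9 + 2/9*2/9 = 23/81
d_2 = (X=35/81, Y=23/81, Z=23/81)
  d_3[X] = 35/81*1/3 + 23/81*5/9 + 23/81*5/9 = 335/729
  d_3[Y] = 35/81*1/3 + 23/81*2/9 + 23/81*2/9 = 197/729
  d_3[Z] = 35/81*1/3 + 23/81*2/9 + 23/81*2/9 = 197/729
d_3 = (X=335/729, Y=197/729, Z=197/729)

Answer: 335/729 197/729 197/729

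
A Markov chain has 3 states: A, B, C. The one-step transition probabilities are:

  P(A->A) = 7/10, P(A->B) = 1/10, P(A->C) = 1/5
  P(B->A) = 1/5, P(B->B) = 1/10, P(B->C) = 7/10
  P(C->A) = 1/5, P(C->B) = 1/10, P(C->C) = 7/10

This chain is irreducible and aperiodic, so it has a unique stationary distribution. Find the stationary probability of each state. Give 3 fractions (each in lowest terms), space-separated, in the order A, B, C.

The stationary distribution satisfies pi = pi * P, i.e.:
  pi_A = 7/10*pi_A + 1/5*pi_B + 1/5*pi_C
  pi_B = 1/10*pi_A + 1/10*pi_B + 1/10*pi_C
  pi_C = 1/5*pi_A + 7/10*pi_B + 7/10*pi_C
with normalization: pi_A + pi_B + pi_C = 1.

Using the first 2 balance equations plus normalization, the linear system A*pi = b is:
  [-3/10, 1/5, 1/5] . pi = 0
  [1/10, -9/10, 1/10] . pi = 0
  [1, 1, 1] . pi = 1

Solving yields:
  pi_A = 2/5
  pi_B = 1/10
  pi_C = 1/2

Verification (pi * P):
  2/5*7/10 + 1/10*1/5 + 1/2*1/5 = 2/5 = pi_A  (ok)
  2/5*1/10 + 1/10*1/10 + 1/2*1/10 = 1/10 = pi_B  (ok)
  2/5*1/5 + 1/10*7/10 + 1/2*7/10 = 1/2 = pi_C  (ok)

Answer: 2/5 1/10 1/2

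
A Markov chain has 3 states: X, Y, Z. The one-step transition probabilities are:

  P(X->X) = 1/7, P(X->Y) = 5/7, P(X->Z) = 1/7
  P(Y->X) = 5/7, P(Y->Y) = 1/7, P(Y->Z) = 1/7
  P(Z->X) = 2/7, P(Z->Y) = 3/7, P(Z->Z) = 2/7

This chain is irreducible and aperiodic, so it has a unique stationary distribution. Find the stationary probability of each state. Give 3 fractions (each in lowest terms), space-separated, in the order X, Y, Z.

The stationary distribution satisfies pi = pi * P, i.e.:
  pi_X = 1/7*pi_X + 5/7*pi_Y + 2/7*pi_Z
  pi_Y = 5/7*pi_X + 1/7*pi_Y + 3/7*pi_Z
  pi_Z = 1/7*pi_X + 1/7*pi_Y + 2/7*pi_Z
with normalization: pi_X + pi_Y + pi_Z = 1.

Using the first 2 balance equations plus normalization, the linear system A*pi = b is:
  [-6/7, 5/7, 2/7] . pi = 0
  [5/7, -6/7, 3/7] . pi = 0
  [1, 1, 1] . pi = 1

Solving yields:
  pi_X = 9/22
  pi_Y = 14/33
  pi_Z = 1/6

Verification (pi * P):
  9/22*1/7 + 14/33*5/7 + 1/6*2/7 = 9/22 = pi_X  (ok)
  9/22*5/7 + 14/33*1/7 + 1/6*3/7 = 14/33 = pi_Y  (ok)
  9/22*1/7 + 14/33*1/7 + 1/6*2/7 = 1/6 = pi_Z  (ok)

Answer: 9/22 14/33 1/6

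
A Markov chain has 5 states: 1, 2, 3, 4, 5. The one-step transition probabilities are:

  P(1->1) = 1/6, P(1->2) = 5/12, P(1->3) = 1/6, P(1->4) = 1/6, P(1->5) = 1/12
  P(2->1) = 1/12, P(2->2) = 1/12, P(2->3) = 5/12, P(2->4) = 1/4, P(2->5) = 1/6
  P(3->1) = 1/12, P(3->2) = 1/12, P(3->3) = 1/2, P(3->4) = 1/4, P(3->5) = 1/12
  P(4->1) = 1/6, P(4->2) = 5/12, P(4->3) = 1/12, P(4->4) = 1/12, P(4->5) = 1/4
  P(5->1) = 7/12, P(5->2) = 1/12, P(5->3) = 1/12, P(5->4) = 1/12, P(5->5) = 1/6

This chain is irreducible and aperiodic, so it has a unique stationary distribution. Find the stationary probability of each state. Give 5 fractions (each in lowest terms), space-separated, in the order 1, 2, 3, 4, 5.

The stationary distribution satisfies pi = pi * P, i.e.:
  pi_1 = 1/6*pi_1 + 1/12*pi_2 + 1/12*pi_3 + 1/6*pi_4 + 7/12*pi_5
  pi_2 = 5/12*pi_1 + 1/12*pi_2 + 1/12*pi_3 + 5/12*pi_4 + 1/12*pi_5
  pi_3 = 1/6*pi_1 + 5/12*pi_2 + 1/2*pi_3 + 1/12*pi_4 + 1/12*pi_5
  pi_4 = 1/6*pi_1 + 1/4*pi_2 + 1/4*pi_3 + 1/12*pi_4 + 1/12*pi_5
  pi_5 = 1/12*pi_1 + 1/6*pi_2 + 1/12*pi_3 + 1/4*pi_4 + 1/6*pi_5
with normalization: pi_1 + pi_2 + pi_3 + pi_4 + pi_5 = 1.

Using the first 4 balance equations plus normalization, the linear system A*pi = b is:
  [-5/6, 1/12, 1/12, 1/6, 7/12] . pi = 0
  [5/12, -11/12, 1/12, 5/12, 1/12] . pi = 0
  [1/6, 5/12, -1/2, 1/12, 1/12] . pi = 0
  [1/6, 1/4, 1/4, -11/12, 1/12] . pi = 0
  [1, 1, 1, 1, 1] . pi = 1

Solving yields:
  pi_1 = 215/1162
  pi_2 = 477/2324
  pi_3 = 333/1162
  pi_4 = 15/83
  pi_5 = 331/2324

Verification (pi * P):
  215/1162*1/6 + 477/2324*1/12 + 333/1162*1/12 + 15/83*1/6 + 331/2324*7/12 = 215/1162 = pi_1  (ok)
  215/1162*5/12 + 477/2324*1/12 + 333/1162*1/12 + 15/83*5/12 + 331/2324*1/12 = 477/2324 = pi_2  (ok)
  215/1162*1/6 + 477/2324*5/12 + 333/1162*1/2 + 15/83*1/12 + 331/2324*1/12 = 333/1162 = pi_3  (ok)
  215/1162*1/6 + 477/2324*1/4 + 333/1162*1/4 + 15/83*1/12 + 331/2324*1/12 = 15/83 = pi_4  (ok)
  215/1162*1/12 + 477/2324*1/6 + 333/1162*1/12 + 15/83*1/4 + 331/2324*1/6 = 331/2324 = pi_5  (ok)

Answer: 215/1162 477/2324 333/1162 15/83 331/2324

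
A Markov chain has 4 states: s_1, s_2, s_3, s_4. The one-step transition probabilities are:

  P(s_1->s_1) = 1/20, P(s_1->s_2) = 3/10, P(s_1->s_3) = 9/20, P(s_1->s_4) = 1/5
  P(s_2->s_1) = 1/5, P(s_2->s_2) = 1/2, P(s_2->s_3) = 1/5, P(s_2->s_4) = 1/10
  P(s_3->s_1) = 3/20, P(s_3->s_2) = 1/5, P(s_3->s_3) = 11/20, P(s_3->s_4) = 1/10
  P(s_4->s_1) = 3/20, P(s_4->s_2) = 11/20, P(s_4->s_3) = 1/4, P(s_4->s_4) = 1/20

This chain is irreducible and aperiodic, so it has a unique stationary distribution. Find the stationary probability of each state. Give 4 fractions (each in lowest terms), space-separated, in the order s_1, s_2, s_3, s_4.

Answer: 35/229 83/229 601/1603 176/1603

Derivation:
The stationary distribution satisfies pi = pi * P, i.e.:
  pi_s_1 = 1/20*pi_s_1 + 1/5*pi_s_2 + 3/20*pi_s_3 + 3/20*pi_s_4
  pi_s_2 = 3/10*pi_s_1 + 1/2*pi_s_2 + 1/5*pi_s_3 + 11/20*pi_s_4
  pi_s_3 = 9/20*pi_s_1 + 1/5*pi_s_2 + 11/20*pi_s_3 + 1/4*pi_s_4
  pi_s_4 = 1/5*pi_s_1 + 1/10*pi_s_2 + 1/10*pi_s_3 + 1/20*pi_s_4
with normalization: pi_s_1 + pi_s_2 + pi_s_3 + pi_s_4 = 1.

Using the first 3 balance equations plus normalization, the linear system A*pi = b is:
  [-19/20, 1/5, 3/20, 3/20] . pi = 0
  [3/10, -1/2, 1/5, 11/20] . pi = 0
  [9/20, 1/5, -9/20, 1/4] . pi = 0
  [1, 1, 1, 1] . pi = 1

Solving yields:
  pi_s_1 = 35/229
  pi_s_2 = 83/229
  pi_s_3 = 601/1603
  pi_s_4 = 176/1603

Verification (pi * P):
  35/229*1/20 + 83/229*1/5 + 601/1603*3/20 + 176/1603*3/20 = 35/229 = pi_s_1  (ok)
  35/229*3/10 + 83/229*1/2 + 601/1603*1/5 + 176/1603*11/20 = 83/229 = pi_s_2  (ok)
  35/229*9/20 + 83/229*1/5 + 601/1603*11/20 + 176/1603*1/4 = 601/1603 = pi_s_3  (ok)
  35/229*1/5 + 83/229*1/10 + 601/1603*1/10 + 176/1603*1/20 = 176/1603 = pi_s_4  (ok)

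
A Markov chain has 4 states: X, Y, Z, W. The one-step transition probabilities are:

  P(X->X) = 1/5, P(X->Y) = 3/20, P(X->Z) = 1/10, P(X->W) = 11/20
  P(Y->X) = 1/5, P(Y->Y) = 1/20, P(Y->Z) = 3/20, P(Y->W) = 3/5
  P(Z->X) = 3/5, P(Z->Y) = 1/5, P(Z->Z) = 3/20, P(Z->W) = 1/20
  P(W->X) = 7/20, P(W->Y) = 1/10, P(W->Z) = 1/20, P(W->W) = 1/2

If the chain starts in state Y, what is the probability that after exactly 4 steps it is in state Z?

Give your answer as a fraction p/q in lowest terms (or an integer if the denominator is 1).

Answer: 13707/160000

Derivation:
Computing P^4 by repeated multiplication:
P^1 =
  X: [1/5, 3/20, 1/10, 11/20]
  Y: [1/5, 1/20, 3/20, 3/5]
  Z: [3/5, 1/5, 3/20, 1/20]
  W: [7/20, 1/10, 1/20, 1/2]
P^2 =
  X: [129/400, 9/80, 17/200, 12/25]
  Y: [7/20, 49/400, 2/25, 179/400]
  Z: [107/400, 27/200, 23/200, 193/400]
  W: [59/200, 47/400, 33/400, 101/200]
P^3 =
  X: [153/500, 119/1000, 687/8000, 3913/8000]
  Y: [2393/8000, 191/1600, 351/4000, 79/160]
  Z: [2547/8000, 189/1600, 707/8000, 3801/8000]
  W: [247/800, 937/8000, 339/4000, 783/1600]
P^4 =
  X: [9847/32000, 1887/16000, 6863/80000, 78169/160000]
  Y: [24733/80000, 9421/80000, 13707/160000, 15597/32000]
  Z: [49059/160000, 2377/20000, 13851/160000, 39037/80000]
  W: [49169/160000, 18889/160000, 137/1600, 39121/80000]

(P^4)[Y -> Z] = 13707/160000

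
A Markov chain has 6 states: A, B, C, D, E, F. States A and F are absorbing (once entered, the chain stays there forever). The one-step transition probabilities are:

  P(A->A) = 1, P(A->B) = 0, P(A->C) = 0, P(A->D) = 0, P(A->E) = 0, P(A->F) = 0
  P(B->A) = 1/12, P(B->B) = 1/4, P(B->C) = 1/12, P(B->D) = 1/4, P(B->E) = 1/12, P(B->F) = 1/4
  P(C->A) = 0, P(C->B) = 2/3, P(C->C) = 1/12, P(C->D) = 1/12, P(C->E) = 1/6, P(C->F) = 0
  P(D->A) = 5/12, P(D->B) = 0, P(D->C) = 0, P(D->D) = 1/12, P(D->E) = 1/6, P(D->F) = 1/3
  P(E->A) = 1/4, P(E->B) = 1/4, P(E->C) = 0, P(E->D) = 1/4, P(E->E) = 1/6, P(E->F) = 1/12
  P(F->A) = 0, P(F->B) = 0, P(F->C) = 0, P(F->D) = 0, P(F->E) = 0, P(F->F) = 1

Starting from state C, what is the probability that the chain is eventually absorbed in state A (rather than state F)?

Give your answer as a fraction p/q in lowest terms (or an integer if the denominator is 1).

Answer: 4075/8831

Derivation:
Let a_i = P(absorbed in A | start in state i).
Boundary conditions: a_A = 1, a_F = 0.
For each transient state i, a_i = sum_j P(i->j) * a_j:
  a_B = 1/12*a_A + 1/4*a_B + 1/12*a_C + 1/4*a_D + 1/12*a_E + 1/4*a_F
  a_C = 0*a_A + 2/3*a_B + 1/12*a_C + 1/12*a_D + 1/6*a_E + 0*a_F
  a_D = 5/12*a_A + 0*a_B + 0*a_C + 1/12*a_D + 1/6*a_E + 1/3*a_F
  a_E = 1/4*a_A + 1/4*a_B + 0*a_C + 1/4*a_D + 1/6*a_E + 1/12*a_F

Substituting a_A = 1 and a_F = 0, rearrange to (I - Q) a = r where r[i] = P(i -> A):
  [3/4, -1/12, -1/4, -1/12] . (a_B, a_C, a_D, a_E) = 1/12
  [-2/3, 11/12, -1/12, -1/6] . (a_B, a_C, a_D, a_E) = 0
  [0, 0, 11/12, -1/6] . (a_B, a_C, a_D, a_E) = 5/12
  [-1/4, 0, -1/4, 5/6] . (a_B, a_C, a_D, a_E) = 1/4

Solving yields:
  a_B = 3672/8831
  a_C = 4075/8831
  a_D = 4967/8831
  a_E = 5241/8831

Starting state is C, so the absorption probability is a_C = 4075/8831.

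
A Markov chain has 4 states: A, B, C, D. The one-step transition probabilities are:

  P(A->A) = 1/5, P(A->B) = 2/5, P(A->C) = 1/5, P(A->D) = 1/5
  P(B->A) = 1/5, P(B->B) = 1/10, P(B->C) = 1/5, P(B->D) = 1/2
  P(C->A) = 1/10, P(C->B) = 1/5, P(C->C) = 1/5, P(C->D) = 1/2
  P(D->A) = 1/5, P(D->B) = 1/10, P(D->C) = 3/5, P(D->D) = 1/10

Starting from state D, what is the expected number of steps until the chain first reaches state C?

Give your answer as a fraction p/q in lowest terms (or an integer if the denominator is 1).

Let h_i = expected steps to first reach C from state i.
Boundary: h_C = 0.
First-step equations for the other states:
  h_A = 1 + 1/5*h_A + 2/5*h_B + 1/5*h_C + 1/5*h_D
  h_B = 1 + 1/5*h_A + 1/10*h_B + 1/5*h_C + 1/2*h_D
  h_D = 1 + 1/5*h_A + 1/10*h_B + 3/5*h_C + 1/10*h_D

Substituting h_C = 0 and rearranging gives the linear system (I - Q) h = 1:
  [4/5, -2/5, -1/5] . (h_A, h_B, h_D) = 1
  [-1/5, 9/10, -1/2] . (h_A, h_B, h_D) = 1
  [-1/5, -1/10, 9/10] . (h_A, h_B, h_D) = 1

Solving yields:
  h_A = 10/3
  h_B = 175/57
  h_D = 125/57

Starting state is D, so the expected hitting time is h_D = 125/57.

Answer: 125/57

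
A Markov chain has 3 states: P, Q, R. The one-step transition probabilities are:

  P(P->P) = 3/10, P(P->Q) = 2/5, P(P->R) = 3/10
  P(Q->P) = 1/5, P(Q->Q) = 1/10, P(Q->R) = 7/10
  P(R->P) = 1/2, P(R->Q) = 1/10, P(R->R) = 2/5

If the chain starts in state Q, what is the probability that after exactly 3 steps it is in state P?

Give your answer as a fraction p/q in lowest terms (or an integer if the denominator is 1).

Answer: 183/500

Derivation:
Computing P^3 by repeated multiplication:
P^1 =
  P: [3/10, 2/5, 3/10]
  Q: [1/5, 1/10, 7/10]
  R: [1/2, 1/10, 2/5]
P^2 =
  P: [8/25, 19/100, 49/100]
  Q: [43/100, 4/25, 41/100]
  R: [37/100, 1/4, 19/50]
P^3 =
  P: [379/1000, 49/250, 17/40]
  Q: [183/500, 229/1000, 81/200]
  R: [351/1000, 211/1000, 219/500]

(P^3)[Q -> P] = 183/500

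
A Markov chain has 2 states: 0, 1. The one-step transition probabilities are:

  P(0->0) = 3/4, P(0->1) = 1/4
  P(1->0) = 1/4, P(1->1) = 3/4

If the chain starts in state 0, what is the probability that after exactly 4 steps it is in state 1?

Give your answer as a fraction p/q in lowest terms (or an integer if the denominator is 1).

Computing P^4 by repeated multiplication:
P^1 =
  0: [3/4, 1/4]
  1: [1/4, 3/4]
P^2 =
  0: [5/8, 3/8]
  1: [3/8, 5/8]
P^3 =
  0: [9/16, 7/16]
  1: [7/16, 9/16]
P^4 =
  0: [17/32, 15/32]
  1: [15/32, 17/32]

(P^4)[0 -> 1] = 15/32

Answer: 15/32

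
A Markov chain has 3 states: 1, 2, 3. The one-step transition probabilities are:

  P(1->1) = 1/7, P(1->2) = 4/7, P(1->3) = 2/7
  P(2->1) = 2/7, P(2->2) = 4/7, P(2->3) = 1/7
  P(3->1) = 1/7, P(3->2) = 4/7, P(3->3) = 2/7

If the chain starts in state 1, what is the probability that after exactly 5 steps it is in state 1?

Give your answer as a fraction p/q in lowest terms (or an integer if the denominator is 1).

Answer: 11/49

Derivation:
Computing P^5 by repeated multiplication:
P^1 =
  1: [1/7, 4/7, 2/7]
  2: [2/7, 4/7, 1/7]
  3: [1/7, 4/7, 2/7]
P^2 =
  1: [11/49, 4/7, 10/49]
  2: [11/49, 4/7, 10/49]
  3: [11/49, 4/7, 10/49]
P^3 =
  1: [11/49, 4/7, 10/49]
  2: [11/49, 4/7, 10/49]
  3: [11/49, 4/7, 10/49]
P^4 =
  1: [11/49, 4/7, 10/49]
  2: [11/49, 4/7, 10/49]
  3: [11/49, 4/7, 10/49]
P^5 =
  1: [11/49, 4/7, 10/49]
  2: [11/49, 4/7, 10/49]
  3: [11/49, 4/7, 10/49]

(P^5)[1 -> 1] = 11/49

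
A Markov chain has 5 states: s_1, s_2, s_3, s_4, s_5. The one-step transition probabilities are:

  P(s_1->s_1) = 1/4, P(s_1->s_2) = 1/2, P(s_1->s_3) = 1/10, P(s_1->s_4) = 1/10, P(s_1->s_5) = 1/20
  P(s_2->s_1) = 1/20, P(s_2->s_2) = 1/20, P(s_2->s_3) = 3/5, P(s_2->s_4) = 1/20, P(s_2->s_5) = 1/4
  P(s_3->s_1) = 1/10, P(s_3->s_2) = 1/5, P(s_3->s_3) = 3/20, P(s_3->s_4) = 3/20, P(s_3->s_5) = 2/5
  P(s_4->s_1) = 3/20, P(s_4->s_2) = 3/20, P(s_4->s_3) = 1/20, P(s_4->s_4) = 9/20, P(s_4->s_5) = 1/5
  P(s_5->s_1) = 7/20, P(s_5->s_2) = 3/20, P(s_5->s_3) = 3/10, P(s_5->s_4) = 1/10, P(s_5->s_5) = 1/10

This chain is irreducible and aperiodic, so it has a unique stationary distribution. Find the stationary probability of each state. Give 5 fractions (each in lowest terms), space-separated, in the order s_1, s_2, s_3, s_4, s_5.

Answer: 27330/154139 31460/154139 38393/154139 24247/154139 32709/154139

Derivation:
The stationary distribution satisfies pi = pi * P, i.e.:
  pi_s_1 = 1/4*pi_s_1 + 1/20*pi_s_2 + 1/10*pi_s_3 + 3/20*pi_s_4 + 7/20*pi_s_5
  pi_s_2 = 1/2*pi_s_1 + 1/20*pi_s_2 + 1/5*pi_s_3 + 3/20*pi_s_4 + 3/20*pi_s_5
  pi_s_3 = 1/10*pi_s_1 + 3/5*pi_s_2 + 3/20*pi_s_3 + 1/20*pi_s_4 + 3/10*pi_s_5
  pi_s_4 = 1/10*pi_s_1 + 1/20*pi_s_2 + 3/20*pi_s_3 + 9/20*pi_s_4 + 1/10*pi_s_5
  pi_s_5 = 1/20*pi_s_1 + 1/4*pi_s_2 + 2/5*pi_s_3 + 1/5*pi_s_4 + 1/10*pi_s_5
with normalization: pi_s_1 + pi_s_2 + pi_s_3 + pi_s_4 + pi_s_5 = 1.

Using the first 4 balance equations plus normalization, the linear system A*pi = b is:
  [-3/4, 1/20, 1/10, 3/20, 7/20] . pi = 0
  [1/2, -19/20, 1/5, 3/20, 3/20] . pi = 0
  [1/10, 3/5, -17/20, 1/20, 3/10] . pi = 0
  [1/10, 1/20, 3/20, -11/20, 1/10] . pi = 0
  [1, 1, 1, 1, 1] . pi = 1

Solving yields:
  pi_s_1 = 27330/154139
  pi_s_2 = 31460/154139
  pi_s_3 = 38393/154139
  pi_s_4 = 24247/154139
  pi_s_5 = 32709/154139

Verification (pi * P):
  27330/154139*1/4 + 31460/154139*1/20 + 38393/154139*1/10 + 24247/154139*3/20 + 32709/154139*7/20 = 27330/154139 = pi_s_1  (ok)
  27330/154139*1/2 + 31460/154139*1/20 + 38393/154139*1/5 + 24247/154139*3/20 + 32709/154139*3/20 = 31460/154139 = pi_s_2  (ok)
  27330/154139*1/10 + 31460/154139*3/5 + 38393/154139*3/20 + 24247/154139*1/20 + 32709/154139*3/10 = 38393/154139 = pi_s_3  (ok)
  27330/154139*1/10 + 31460/154139*1/20 + 38393/154139*3/20 + 24247/154139*9/20 + 32709/154139*1/10 = 24247/154139 = pi_s_4  (ok)
  27330/154139*1/20 + 31460/154139*1/4 + 38393/154139*2/5 + 24247/154139*1/5 + 32709/154139*1/10 = 32709/154139 = pi_s_5  (ok)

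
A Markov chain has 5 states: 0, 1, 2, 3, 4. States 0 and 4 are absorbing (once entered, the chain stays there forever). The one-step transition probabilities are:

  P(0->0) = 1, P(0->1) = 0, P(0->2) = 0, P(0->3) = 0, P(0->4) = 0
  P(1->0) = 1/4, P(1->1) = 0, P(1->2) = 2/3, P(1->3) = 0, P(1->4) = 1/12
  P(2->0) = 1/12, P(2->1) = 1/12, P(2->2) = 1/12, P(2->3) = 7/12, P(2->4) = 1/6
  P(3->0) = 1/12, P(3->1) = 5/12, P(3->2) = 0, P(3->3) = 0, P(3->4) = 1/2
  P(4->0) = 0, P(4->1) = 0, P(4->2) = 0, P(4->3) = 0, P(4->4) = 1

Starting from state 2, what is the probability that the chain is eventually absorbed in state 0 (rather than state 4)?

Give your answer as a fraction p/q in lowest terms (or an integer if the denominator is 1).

Let a_i = P(absorbed in 0 | start in state i).
Boundary conditions: a_0 = 1, a_4 = 0.
For each transient state i, a_i = sum_j P(i->j) * a_j:
  a_1 = 1/4*a_0 + 0*a_1 + 2/3*a_2 + 0*a_3 + 1/12*a_4
  a_2 = 1/12*a_0 + 1/12*a_1 + 1/12*a_2 + 7/12*a_3 + 1/6*a_4
  a_3 = 1/12*a_0 + 5/12*a_1 + 0*a_2 + 0*a_3 + 1/2*a_4

Substituting a_0 = 1 and a_4 = 0, rearrange to (I - Q) a = r where r[i] = P(i -> 0):
  [1, -2/3, 0] . (a_1, a_2, a_3) = 1/4
  [-1/12, 11/12, -7/12] . (a_1, a_2, a_3) = 1/12
  [-5/12, 0, 1] . (a_1, a_2, a_3) = 1/12

Solving yields:
  a_1 = 137/302
  a_2 = 369/1208
  a_3 = 329/1208

Starting state is 2, so the absorption probability is a_2 = 369/1208.

Answer: 369/1208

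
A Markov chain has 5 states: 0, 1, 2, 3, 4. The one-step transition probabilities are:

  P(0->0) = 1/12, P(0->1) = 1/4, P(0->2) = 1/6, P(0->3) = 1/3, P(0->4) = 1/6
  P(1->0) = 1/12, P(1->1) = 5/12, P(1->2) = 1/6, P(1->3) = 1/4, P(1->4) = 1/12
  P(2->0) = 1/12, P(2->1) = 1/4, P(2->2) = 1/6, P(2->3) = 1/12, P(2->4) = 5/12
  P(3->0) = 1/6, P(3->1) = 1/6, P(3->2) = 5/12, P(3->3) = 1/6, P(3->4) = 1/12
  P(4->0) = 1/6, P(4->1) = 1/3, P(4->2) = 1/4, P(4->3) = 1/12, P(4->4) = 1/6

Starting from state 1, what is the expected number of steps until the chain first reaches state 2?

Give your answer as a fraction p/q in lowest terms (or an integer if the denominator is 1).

Answer: 2541/587

Derivation:
Let h_i = expected steps to first reach 2 from state i.
Boundary: h_2 = 0.
First-step equations for the other states:
  h_0 = 1 + 1/12*h_0 + 1/4*h_1 + 1/6*h_2 + 1/3*h_3 + 1/6*h_4
  h_1 = 1 + 1/12*h_0 + 5/12*h_1 + 1/6*h_2 + 1/4*h_3 + 1/12*h_4
  h_3 = 1 + 1/6*h_0 + 1/6*h_1 + 5/12*h_2 + 1/6*h_3 + 1/12*h_4
  h_4 = 1 + 1/6*h_0 + 1/3*h_1 + 1/4*h_2 + 1/12*h_3 + 1/6*h_4

Substituting h_2 = 0 and rearranging gives the linear system (I - Q) h = 1:
  [11/12, -1/4, -1/3, -1/6] . (h_0, h_1, h_3, h_4) = 1
  [-1/12, 7/12, -1/4, -1/12] . (h_0, h_1, h_3, h_4) = 1
  [-1/6, -1/6, 5/6, -1/12] . (h_0, h_1, h_3, h_4) = 1
  [-1/6, -1/3, -1/12, 5/6] . (h_0, h_1, h_3, h_4) = 1

Solving yields:
  h_0 = 2481/587
  h_1 = 2541/587
  h_3 = 1950/587
  h_4 = 2412/587

Starting state is 1, so the expected hitting time is h_1 = 2541/587.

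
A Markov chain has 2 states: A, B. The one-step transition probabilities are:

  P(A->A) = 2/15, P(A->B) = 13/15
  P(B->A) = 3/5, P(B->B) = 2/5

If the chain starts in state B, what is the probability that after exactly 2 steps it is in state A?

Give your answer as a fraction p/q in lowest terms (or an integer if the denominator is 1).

Computing P^2 by repeated multiplication:
P^1 =
  A: [2/15, 13/15]
  B: [3/5, 2/5]
P^2 =
  A: [121/225, 104/225]
  B: [8/25, 17/25]

(P^2)[B -> A] = 8/25

Answer: 8/25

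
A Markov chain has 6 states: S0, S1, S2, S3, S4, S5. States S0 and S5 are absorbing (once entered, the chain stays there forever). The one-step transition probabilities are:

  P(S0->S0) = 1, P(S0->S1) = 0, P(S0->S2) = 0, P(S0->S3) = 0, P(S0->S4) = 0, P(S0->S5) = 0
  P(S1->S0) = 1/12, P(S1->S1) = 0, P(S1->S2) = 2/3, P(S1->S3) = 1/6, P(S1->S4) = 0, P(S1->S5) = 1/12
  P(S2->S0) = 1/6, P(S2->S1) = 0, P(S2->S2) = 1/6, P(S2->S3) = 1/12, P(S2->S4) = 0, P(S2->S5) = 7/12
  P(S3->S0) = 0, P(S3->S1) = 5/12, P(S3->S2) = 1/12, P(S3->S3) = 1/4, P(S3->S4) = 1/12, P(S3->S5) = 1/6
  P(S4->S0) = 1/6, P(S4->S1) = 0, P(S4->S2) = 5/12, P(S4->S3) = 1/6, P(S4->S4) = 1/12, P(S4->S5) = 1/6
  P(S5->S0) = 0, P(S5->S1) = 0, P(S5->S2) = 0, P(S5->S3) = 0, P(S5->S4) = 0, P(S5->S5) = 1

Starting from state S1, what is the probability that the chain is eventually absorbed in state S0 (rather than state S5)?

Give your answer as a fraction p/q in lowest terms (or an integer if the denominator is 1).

Answer: 1313/4954

Derivation:
Let a_i = P(absorbed in S0 | start in state i).
Boundary conditions: a_S0 = 1, a_S5 = 0.
For each transient state i, a_i = sum_j P(i->j) * a_j:
  a_S1 = 1/12*a_S0 + 0*a_S1 + 2/3*a_S2 + 1/6*a_S3 + 0*a_S4 + 1/12*a_S5
  a_S2 = 1/6*a_S0 + 0*a_S1 + 1/6*a_S2 + 1/12*a_S3 + 0*a_S4 + 7/12*a_S5
  a_S3 = 0*a_S0 + 5/12*a_S1 + 1/12*a_S2 + 1/4*a_S3 + 1/12*a_S4 + 1/6*a_S5
  a_S4 = 1/6*a_S0 + 0*a_S1 + 5/12*a_S2 + 1/6*a_S3 + 1/12*a_S4 + 1/6*a_S5

Substituting a_S0 = 1 and a_S5 = 0, rearrange to (I - Q) a = r where r[i] = P(i -> S0):
  [1, -2/3, -1/6, 0] . (a_S1, a_S2, a_S3, a_S4) = 1/12
  [0, 5/6, -1/12, 0] . (a_S1, a_S2, a_S3, a_S4) = 1/6
  [-5/12, -1/12, 3/4, -1/12] . (a_S1, a_S2, a_S3, a_S4) = 0
  [0, -5/12, -1/6, 11/12] . (a_S1, a_S2, a_S3, a_S4) = 1/6

Solving yields:
  a_S1 = 1313/4954
  a_S2 = 2187/9908
  a_S3 = 1027/4954
  a_S4 = 3169/9908

Starting state is S1, so the absorption probability is a_S1 = 1313/4954.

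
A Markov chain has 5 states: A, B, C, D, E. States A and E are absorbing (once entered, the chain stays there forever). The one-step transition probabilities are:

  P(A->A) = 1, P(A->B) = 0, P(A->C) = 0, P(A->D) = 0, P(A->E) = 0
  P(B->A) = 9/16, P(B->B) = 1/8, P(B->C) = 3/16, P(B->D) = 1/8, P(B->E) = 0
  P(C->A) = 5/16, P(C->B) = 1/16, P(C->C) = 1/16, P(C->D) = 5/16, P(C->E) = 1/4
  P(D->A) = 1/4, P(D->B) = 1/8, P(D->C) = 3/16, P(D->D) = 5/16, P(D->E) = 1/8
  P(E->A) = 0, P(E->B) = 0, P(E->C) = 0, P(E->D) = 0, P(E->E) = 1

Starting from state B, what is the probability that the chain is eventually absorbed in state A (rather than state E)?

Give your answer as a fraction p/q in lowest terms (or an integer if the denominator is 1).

Let a_i = P(absorbed in A | start in state i).
Boundary conditions: a_A = 1, a_E = 0.
For each transient state i, a_i = sum_j P(i->j) * a_j:
  a_B = 9/16*a_A + 1/8*a_B + 3/16*a_C + 1/8*a_D + 0*a_E
  a_C = 5/16*a_A + 1/16*a_B + 1/16*a_C + 5/16*a_D + 1/4*a_E
  a_D = 1/4*a_A + 1/8*a_B + 3/16*a_C + 5/16*a_D + 1/8*a_E

Substituting a_A = 1 and a_E = 0, rearrange to (I - Q) a = r where r[i] = P(i -> A):
  [7/8, -3/16, -1/8] . (a_B, a_C, a_D) = 9/16
  [-1/16, 15/16, -5/16] . (a_B, a_C, a_D) = 5/16
  [-1/8, -3/16, 11/16] . (a_B, a_C, a_D) = 1/4

Solving yields:
  a_B = 575/657
  a_C = 409/657
  a_D = 455/657

Starting state is B, so the absorption probability is a_B = 575/657.

Answer: 575/657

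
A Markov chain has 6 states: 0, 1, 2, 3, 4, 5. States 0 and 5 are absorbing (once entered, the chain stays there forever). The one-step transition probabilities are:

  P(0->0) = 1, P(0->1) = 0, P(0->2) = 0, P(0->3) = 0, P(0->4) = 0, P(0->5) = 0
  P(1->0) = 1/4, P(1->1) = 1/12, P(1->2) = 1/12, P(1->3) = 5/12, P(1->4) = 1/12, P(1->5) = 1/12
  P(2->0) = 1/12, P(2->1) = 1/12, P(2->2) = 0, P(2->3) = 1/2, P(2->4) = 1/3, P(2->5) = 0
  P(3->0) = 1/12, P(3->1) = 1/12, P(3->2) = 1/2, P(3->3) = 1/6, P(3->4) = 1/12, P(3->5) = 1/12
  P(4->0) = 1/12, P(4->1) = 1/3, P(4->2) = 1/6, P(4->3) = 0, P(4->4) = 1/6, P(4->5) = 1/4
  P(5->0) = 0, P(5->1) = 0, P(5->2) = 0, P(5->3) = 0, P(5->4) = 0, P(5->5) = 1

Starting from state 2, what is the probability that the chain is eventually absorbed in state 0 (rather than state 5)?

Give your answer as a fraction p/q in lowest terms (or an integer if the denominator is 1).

Let a_i = P(absorbed in 0 | start in state i).
Boundary conditions: a_0 = 1, a_5 = 0.
For each transient state i, a_i = sum_j P(i->j) * a_j:
  a_1 = 1/4*a_0 + 1/12*a_1 + 1/12*a_2 + 5/12*a_3 + 1/12*a_4 + 1/12*a_5
  a_2 = 1/12*a_0 + 1/12*a_1 + 0*a_2 + 1/2*a_3 + 1/3*a_4 + 0*a_5
  a_3 = 1/12*a_0 + 1/12*a_1 + 1/2*a_2 + 1/6*a_3 + 1/12*a_4 + 1/12*a_5
  a_4 = 1/12*a_0 + 1/3*a_1 + 1/6*a_2 + 0*a_3 + 1/6*a_4 + 1/4*a_5

Substituting a_0 = 1 and a_5 = 0, rearrange to (I - Q) a = r where r[i] = P(i -> 0):
  [11/12, -1/12, -5/12, -1/12] . (a_1, a_2, a_3, a_4) = 1/4
  [-1/12, 1, -1/2, -1/3] . (a_1, a_2, a_3, a_4) = 1/12
  [-1/12, -1/2, 5/6, -1/12] . (a_1, a_2, a_3, a_4) = 1/12
  [-1/3, -1/6, 0, 5/6] . (a_1, a_2, a_3, a_4) = 1/12

Solving yields:
  a_1 = 1808/2963
  a_2 = 3295/5926
  a_3 = 3201/5926
  a_4 = 1349/2963

Starting state is 2, so the absorption probability is a_2 = 3295/5926.

Answer: 3295/5926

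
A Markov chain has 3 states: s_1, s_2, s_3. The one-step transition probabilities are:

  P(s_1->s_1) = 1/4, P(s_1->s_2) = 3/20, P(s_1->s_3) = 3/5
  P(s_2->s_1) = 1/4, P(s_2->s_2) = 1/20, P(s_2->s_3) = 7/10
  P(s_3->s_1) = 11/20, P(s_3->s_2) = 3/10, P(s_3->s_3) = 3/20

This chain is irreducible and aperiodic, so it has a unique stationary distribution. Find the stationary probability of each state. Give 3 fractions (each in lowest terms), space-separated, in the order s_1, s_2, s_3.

Answer: 239/632 123/632 135/316

Derivation:
The stationary distribution satisfies pi = pi * P, i.e.:
  pi_s_1 = 1/4*pi_s_1 + 1/4*pi_s_2 + 11/20*pi_s_3
  pi_s_2 = 3/20*pi_s_1 + 1/20*pi_s_2 + 3/10*pi_s_3
  pi_s_3 = 3/5*pi_s_1 + 7/10*pi_s_2 + 3/20*pi_s_3
with normalization: pi_s_1 + pi_s_2 + pi_s_3 = 1.

Using the first 2 balance equations plus normalization, the linear system A*pi = b is:
  [-3/4, 1/4, 11/20] . pi = 0
  [3/20, -19/20, 3/10] . pi = 0
  [1, 1, 1] . pi = 1

Solving yields:
  pi_s_1 = 239/632
  pi_s_2 = 123/632
  pi_s_3 = 135/316

Verification (pi * P):
  239/632*1/4 + 123/632*1/4 + 135/316*11/20 = 239/632 = pi_s_1  (ok)
  239/632*3/20 + 123/632*1/20 + 135/316*3/10 = 123/632 = pi_s_2  (ok)
  239/632*3/5 + 123/632*7/10 + 135/316*3/20 = 135/316 = pi_s_3  (ok)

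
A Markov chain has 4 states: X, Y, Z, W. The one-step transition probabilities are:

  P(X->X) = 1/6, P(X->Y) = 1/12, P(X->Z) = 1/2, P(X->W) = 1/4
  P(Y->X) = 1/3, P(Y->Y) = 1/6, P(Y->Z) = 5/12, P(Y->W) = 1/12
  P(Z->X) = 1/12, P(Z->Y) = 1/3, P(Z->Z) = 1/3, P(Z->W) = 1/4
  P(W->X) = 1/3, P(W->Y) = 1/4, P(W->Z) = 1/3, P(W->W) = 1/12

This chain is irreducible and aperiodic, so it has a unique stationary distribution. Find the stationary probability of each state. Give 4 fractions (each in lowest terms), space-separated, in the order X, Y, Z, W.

The stationary distribution satisfies pi = pi * P, i.e.:
  pi_X = 1/6*pi_X + 1/3*pi_Y + 1/12*pi_Z + 1/3*pi_W
  pi_Y = 1/12*pi_X + 1/6*pi_Y + 1/3*pi_Z + 1/4*pi_W
  pi_Z = 1/2*pi_X + 5/12*pi_Y + 1/3*pi_Z + 1/3*pi_W
  pi_W = 1/4*pi_X + 1/12*pi_Y + 1/4*pi_Z + 1/12*pi_W
with normalization: pi_X + pi_Y + pi_Z + pi_W = 1.

Using the first 3 balance equations plus normalization, the linear system A*pi = b is:
  [-5/6, 1/3, 1/12, 1/3] . pi = 0
  [1/12, -5/6, 1/3, 1/4] . pi = 0
  [1/2, 5/12, -2/3, 1/3] . pi = 0
  [1, 1, 1, 1] . pi = 1

Solving yields:
  pi_X = 455/2242
  pi_Y = 257/1121
  pi_Z = 433/1121
  pi_W = 407/2242

Verification (pi * P):
  455/2242*1/6 + 257/1121*1/3 + 433/1121*1/12 + 407/2242*1/3 = 455/2242 = pi_X  (ok)
  455/2242*1/12 + 257/1121*1/6 + 433/1121*1/3 + 407/2242*1/4 = 257/1121 = pi_Y  (ok)
  455/2242*1/2 + 257/1121*5/12 + 433/1121*1/3 + 407/2242*1/3 = 433/1121 = pi_Z  (ok)
  455/2242*1/4 + 257/1121*1/12 + 433/1121*1/4 + 407/2242*1/12 = 407/2242 = pi_W  (ok)

Answer: 455/2242 257/1121 433/1121 407/2242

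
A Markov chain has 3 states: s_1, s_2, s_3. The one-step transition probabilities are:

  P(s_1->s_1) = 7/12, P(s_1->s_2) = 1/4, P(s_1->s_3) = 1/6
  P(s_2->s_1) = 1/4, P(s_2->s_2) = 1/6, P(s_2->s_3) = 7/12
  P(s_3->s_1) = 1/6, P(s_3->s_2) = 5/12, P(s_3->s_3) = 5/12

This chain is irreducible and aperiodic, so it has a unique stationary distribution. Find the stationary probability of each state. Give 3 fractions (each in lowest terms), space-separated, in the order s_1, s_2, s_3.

Answer: 35/107 31/107 41/107

Derivation:
The stationary distribution satisfies pi = pi * P, i.e.:
  pi_s_1 = 7/12*pi_s_1 + 1/4*pi_s_2 + 1/6*pi_s_3
  pi_s_2 = 1/4*pi_s_1 + 1/6*pi_s_2 + 5/12*pi_s_3
  pi_s_3 = 1/6*pi_s_1 + 7/12*pi_s_2 + 5/12*pi_s_3
with normalization: pi_s_1 + pi_s_2 + pi_s_3 = 1.

Using the first 2 balance equations plus normalization, the linear system A*pi = b is:
  [-5/12, 1/4, 1/6] . pi = 0
  [1/4, -5/6, 5/12] . pi = 0
  [1, 1, 1] . pi = 1

Solving yields:
  pi_s_1 = 35/107
  pi_s_2 = 31/107
  pi_s_3 = 41/107

Verification (pi * P):
  35/107*7/12 + 31/107*1/4 + 41/107*1/6 = 35/107 = pi_s_1  (ok)
  35/107*1/4 + 31/107*1/6 + 41/107*5/12 = 31/107 = pi_s_2  (ok)
  35/107*1/6 + 31/107*7/12 + 41/107*5/12 = 41/107 = pi_s_3  (ok)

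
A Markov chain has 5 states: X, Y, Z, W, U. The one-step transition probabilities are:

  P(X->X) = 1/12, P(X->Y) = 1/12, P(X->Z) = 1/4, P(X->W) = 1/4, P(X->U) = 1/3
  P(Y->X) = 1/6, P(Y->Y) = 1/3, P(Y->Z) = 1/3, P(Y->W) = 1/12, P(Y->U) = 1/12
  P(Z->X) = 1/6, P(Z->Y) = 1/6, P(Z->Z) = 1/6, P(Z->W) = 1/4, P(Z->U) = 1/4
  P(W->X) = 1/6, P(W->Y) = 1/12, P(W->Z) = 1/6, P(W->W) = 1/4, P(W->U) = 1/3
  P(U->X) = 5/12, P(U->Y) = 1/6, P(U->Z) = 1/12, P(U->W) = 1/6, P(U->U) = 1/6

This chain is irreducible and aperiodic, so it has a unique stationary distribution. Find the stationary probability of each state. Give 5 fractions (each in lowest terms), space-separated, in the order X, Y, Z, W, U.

Answer: 2053/9833 1561/9833 1875/9833 2003/9833 2341/9833

Derivation:
The stationary distribution satisfies pi = pi * P, i.e.:
  pi_X = 1/12*pi_X + 1/6*pi_Y + 1/6*pi_Z + 1/6*pi_W + 5/12*pi_U
  pi_Y = 1/12*pi_X + 1/3*pi_Y + 1/6*pi_Z + 1/12*pi_W + 1/6*pi_U
  pi_Z = 1/4*pi_X + 1/3*pi_Y + 1/6*pi_Z + 1/6*pi_W + 1/12*pi_U
  pi_W = 1/4*pi_X + 1/12*pi_Y + 1/4*pi_Z + 1/4*pi_W + 1/6*pi_U
  pi_U = 1/3*pi_X + 1/12*pi_Y + 1/4*pi_Z + 1/3*pi_W + 1/6*pi_U
with normalization: pi_X + pi_Y + pi_Z + pi_W + pi_U = 1.

Using the first 4 balance equations plus normalization, the linear system A*pi = b is:
  [-11/12, 1/6, 1/6, 1/6, 5/12] . pi = 0
  [1/12, -2/3, 1/6, 1/12, 1/6] . pi = 0
  [1/4, 1/3, -5/6, 1/6, 1/12] . pi = 0
  [1/4, 1/12, 1/4, -3/4, 1/6] . pi = 0
  [1, 1, 1, 1, 1] . pi = 1

Solving yields:
  pi_X = 2053/9833
  pi_Y = 1561/9833
  pi_Z = 1875/9833
  pi_W = 2003/9833
  pi_U = 2341/9833

Verification (pi * P):
  2053/9833*1/12 + 1561/9833*1/6 + 1875/9833*1/6 + 2003/9833*1/6 + 2341/9833*5/12 = 2053/9833 = pi_X  (ok)
  2053/9833*1/12 + 1561/9833*1/3 + 1875/9833*1/6 + 2003/9833*1/12 + 2341/9833*1/6 = 1561/9833 = pi_Y  (ok)
  2053/9833*1/4 + 1561/9833*1/3 + 1875/9833*1/6 + 2003/9833*1/6 + 2341/9833*1/12 = 1875/9833 = pi_Z  (ok)
  2053/9833*1/4 + 1561/9833*1/12 + 1875/9833*1/4 + 2003/9833*1/4 + 2341/9833*1/6 = 2003/9833 = pi_W  (ok)
  2053/9833*1/3 + 1561/9833*1/12 + 1875/9833*1/4 + 2003/9833*1/3 + 2341/9833*1/6 = 2341/9833 = pi_U  (ok)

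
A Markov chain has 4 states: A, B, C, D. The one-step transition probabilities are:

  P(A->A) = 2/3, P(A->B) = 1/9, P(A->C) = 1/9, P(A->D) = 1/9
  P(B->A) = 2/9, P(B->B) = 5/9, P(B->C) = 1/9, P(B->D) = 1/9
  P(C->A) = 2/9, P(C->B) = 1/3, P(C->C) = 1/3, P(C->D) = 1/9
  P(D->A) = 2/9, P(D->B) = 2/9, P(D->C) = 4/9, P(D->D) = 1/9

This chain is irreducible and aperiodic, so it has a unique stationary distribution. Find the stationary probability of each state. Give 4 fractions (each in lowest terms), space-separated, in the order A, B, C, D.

Answer: 2/5 94/315 4/21 1/9

Derivation:
The stationary distribution satisfies pi = pi * P, i.e.:
  pi_A = 2/3*pi_A + 2/9*pi_B + 2/9*pi_C + 2/9*pi_D
  pi_B = 1/9*pi_A + 5/9*pi_B + 1/3*pi_C + 2/9*pi_D
  pi_C = 1/9*pi_A + 1/9*pi_B + 1/3*pi_C + 4/9*pi_D
  pi_D = 1/9*pi_A + 1/9*pi_B + 1/9*pi_C + 1/9*pi_D
with normalization: pi_A + pi_B + pi_C + pi_D = 1.

Using the first 3 balance equations plus normalization, the linear system A*pi = b is:
  [-1/3, 2/9, 2/9, 2/9] . pi = 0
  [1/9, -4/9, 1/3, 2/9] . pi = 0
  [1/9, 1/9, -2/3, 4/9] . pi = 0
  [1, 1, 1, 1] . pi = 1

Solving yields:
  pi_A = 2/5
  pi_B = 94/315
  pi_C = 4/21
  pi_D = 1/9

Verification (pi * P):
  2/5*2/3 + 94/315*2/9 + 4/21*2/9 + 1/9*2/9 = 2/5 = pi_A  (ok)
  2/5*1/9 + 94/315*5/9 + 4/21*1/3 + 1/9*2/9 = 94/315 = pi_B  (ok)
  2/5*1/9 + 94/315*1/9 + 4/21*1/3 + 1/9*4/9 = 4/21 = pi_C  (ok)
  2/5*1/9 + 94/315*1/9 + 4/21*1/9 + 1/9*1/9 = 1/9 = pi_D  (ok)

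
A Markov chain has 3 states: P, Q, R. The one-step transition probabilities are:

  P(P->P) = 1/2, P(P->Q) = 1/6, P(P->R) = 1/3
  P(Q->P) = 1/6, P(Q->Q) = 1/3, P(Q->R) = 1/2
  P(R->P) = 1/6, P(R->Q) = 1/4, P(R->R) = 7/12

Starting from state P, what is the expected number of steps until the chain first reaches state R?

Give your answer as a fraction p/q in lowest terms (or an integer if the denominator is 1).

Let h_i = expected steps to first reach R from state i.
Boundary: h_R = 0.
First-step equations for the other states:
  h_P = 1 + 1/2*h_P + 1/6*h_Q + 1/3*h_R
  h_Q = 1 + 1/6*h_P + 1/3*h_Q + 1/2*h_R

Substituting h_R = 0 and rearranging gives the linear system (I - Q) h = 1:
  [1/2, -1/6] . (h_P, h_Q) = 1
  [-1/6, 2/3] . (h_P, h_Q) = 1

Solving yields:
  h_P = 30/11
  h_Q = 24/11

Starting state is P, so the expected hitting time is h_P = 30/11.

Answer: 30/11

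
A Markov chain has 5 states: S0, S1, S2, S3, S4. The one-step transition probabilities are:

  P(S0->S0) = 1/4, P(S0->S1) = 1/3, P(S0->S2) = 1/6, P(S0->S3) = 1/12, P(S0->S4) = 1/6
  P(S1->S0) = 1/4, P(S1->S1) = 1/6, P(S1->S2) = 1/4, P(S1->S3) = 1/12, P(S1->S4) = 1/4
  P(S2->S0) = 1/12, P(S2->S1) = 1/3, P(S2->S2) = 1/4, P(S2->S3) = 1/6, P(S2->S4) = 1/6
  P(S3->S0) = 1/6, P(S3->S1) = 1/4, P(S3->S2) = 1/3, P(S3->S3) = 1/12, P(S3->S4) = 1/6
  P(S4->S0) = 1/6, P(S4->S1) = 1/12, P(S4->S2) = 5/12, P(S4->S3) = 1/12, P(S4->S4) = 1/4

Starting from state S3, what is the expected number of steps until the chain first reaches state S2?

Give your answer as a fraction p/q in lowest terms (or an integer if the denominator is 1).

Answer: 144/43

Derivation:
Let h_i = expected steps to first reach S2 from state i.
Boundary: h_S2 = 0.
First-step equations for the other states:
  h_S0 = 1 + 1/4*h_S0 + 1/3*h_S1 + 1/6*h_S2 + 1/12*h_S3 + 1/6*h_S4
  h_S1 = 1 + 1/4*h_S0 + 1/6*h_S1 + 1/4*h_S2 + 1/12*h_S3 + 1/4*h_S4
  h_S3 = 1 + 1/6*h_S0 + 1/4*h_S1 + 1/3*h_S2 + 1/12*h_S3 + 1/6*h_S4
  h_S4 = 1 + 1/6*h_S0 + 1/12*h_S1 + 5/12*h_S2 + 1/12*h_S3 + 1/4*h_S4

Substituting h_S2 = 0 and rearranging gives the linear system (I - Q) h = 1:
  [3/4, -1/3, -1/12, -1/6] . (h_S0, h_S1, h_S3, h_S4) = 1
  [-1/4, 5/6, -1/12, -1/4] . (h_S0, h_S1, h_S3, h_S4) = 1
  [-1/6, -1/4, 11/12, -1/6] . (h_S0, h_S1, h_S3, h_S4) = 1
  [-1/6, -1/12, -1/12, 3/4] . (h_S0, h_S1, h_S3, h_S4) = 1

Solving yields:
  h_S0 = 1884/473
  h_S1 = 156/43
  h_S3 = 144/43
  h_S4 = 1416/473

Starting state is S3, so the expected hitting time is h_S3 = 144/43.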